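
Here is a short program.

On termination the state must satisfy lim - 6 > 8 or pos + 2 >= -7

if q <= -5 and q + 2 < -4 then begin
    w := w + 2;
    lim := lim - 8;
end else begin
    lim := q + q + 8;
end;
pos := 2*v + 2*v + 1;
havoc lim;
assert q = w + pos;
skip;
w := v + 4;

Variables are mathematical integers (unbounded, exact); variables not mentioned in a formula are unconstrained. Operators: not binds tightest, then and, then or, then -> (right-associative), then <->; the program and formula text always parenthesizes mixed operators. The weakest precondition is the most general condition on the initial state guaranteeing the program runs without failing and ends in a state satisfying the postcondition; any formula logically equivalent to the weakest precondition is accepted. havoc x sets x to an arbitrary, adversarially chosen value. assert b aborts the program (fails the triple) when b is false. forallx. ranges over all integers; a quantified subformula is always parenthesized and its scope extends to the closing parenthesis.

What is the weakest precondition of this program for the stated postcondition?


Working backward. After the program, the postcondition lim - 6 > 8 or pos + 2 >= -7 must hold; in canonical form it is lim > 14 or pos >= -9.
Before w := v + 4: lim > 14 or pos >= -9
Before skip: lim > 14 or pos >= -9
Before assert q = w + pos: q = pos + w and (lim > 14 or pos >= -9)
Before havoc lim: forall lim_1. (q = pos + w and (lim_1 > 14 or pos >= -9))
Before pos := 2*v + 2*v + 1: forall lim_1. (q = 4*v + w + 1 and (lim_1 > 14 or 4*v >= -10))
Then branch requires forall lim_1. (q = 4*v + w + 3 and (lim_1 > 14 or 4*v >= -10)); else branch requires forall lim_1. (q = 4*v + w + 1 and (lim_1 > 14 or 4*v >= -10)).
Before the if: ((q <= -5 and q < -6) -> (forall lim_1. (q = 4*v + w + 3 and (lim_1 > 14 or 4*v >= -10)))) and ((not (q <= -5 and q < -6)) -> (forall lim_1. (q = 4*v + w + 1 and (lim_1 > 14 or 4*v >= -10))))
Answer: WP = ((q <= -5 and q < -6) -> (forall lim_1. (q = 4*v + w + 3 and (lim_1 > 14 or 4*v >= -10)))) and ((not (q <= -5 and q < -6)) -> (forall lim_1. (q = 4*v + w + 1 and (lim_1 > 14 or 4*v >= -10))))


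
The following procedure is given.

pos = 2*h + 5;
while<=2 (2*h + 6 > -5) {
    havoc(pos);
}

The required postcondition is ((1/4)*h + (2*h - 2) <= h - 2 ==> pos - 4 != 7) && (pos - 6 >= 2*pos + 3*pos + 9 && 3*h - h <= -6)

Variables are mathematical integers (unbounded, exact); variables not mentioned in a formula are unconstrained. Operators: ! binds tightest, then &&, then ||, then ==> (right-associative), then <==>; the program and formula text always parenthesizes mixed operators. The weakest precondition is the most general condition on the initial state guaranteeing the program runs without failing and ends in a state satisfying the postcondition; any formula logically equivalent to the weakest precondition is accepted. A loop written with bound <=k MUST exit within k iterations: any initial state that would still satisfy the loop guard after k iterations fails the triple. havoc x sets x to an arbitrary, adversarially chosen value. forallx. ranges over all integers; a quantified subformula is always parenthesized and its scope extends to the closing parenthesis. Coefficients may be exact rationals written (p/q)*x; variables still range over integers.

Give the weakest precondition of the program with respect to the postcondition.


Working backward. After the program, the postcondition ((1/4)*h + (2*h - 2) <= h - 2 ==> pos - 4 != 7) && (pos - 6 >= 2*pos + 3*pos + 9 && 3*h - h <= -6) must hold; in canonical form it is ((5/4)*h <= 0 ==> pos != 11) && 4*pos <= -15 && 2*h <= -6.
Before the loop (bound <=2), unroll the exhaustion recursion (WP_0 = exit-now case; WP_j = one more guarded iteration, up to j = 2):
  WP_0: (!(2*h > -11)) && ((5/4)*h <= 0 ==> pos != 11) && 4*pos <= -15 && 2*h <= -6
  WP_1: (2*h > -11 ==> (forall pos_1. ((!(2*h > -11)) && ((5/4)*h <= 0 ==> pos_1 != 11) && 4*pos_1 <= -15 && 2*h <= -6))) && ((!(2*h > -11)) ==> (((5/4)*h <= 0 ==> pos != 11) && 4*pos <= -15 && 2*h <= -6))
  WP_2: (2*h > -11 ==> (forall pos_2. ((2*h > -11 ==> (forall pos_1. ((!(2*h > -11)) && ((5/4)*h <= 0 ==> pos_1 != 11) && 4*pos_1 <= -15 && 2*h <= -6))) && ((!(2*h > -11)) ==> (((5/4)*h <= 0 ==> pos_2 != 11) && 4*pos_2 <= -15 && 2*h <= -6))))) && ((!(2*h > -11)) ==> (((5/4)*h <= 0 ==> pos != 11) && 4*pos <= -15 && 2*h <= -6))
So before the loop: (2*h > -11 ==> (forall pos_2. ((2*h > -11 ==> (forall pos_1. ((!(2*h > -11)) && ((5/4)*h <= 0 ==> pos_1 != 11) && 4*pos_1 <= -15 && 2*h <= -6))) && ((!(2*h > -11)) ==> (((5/4)*h <= 0 ==> pos_2 != 11) && 4*pos_2 <= -15 && 2*h <= -6))))) && ((!(2*h > -11)) ==> (((5/4)*h <= 0 ==> pos != 11) && 4*pos <= -15 && 2*h <= -6))
Before pos := 2*h + 5: (2*h > -11 ==> (forall pos_2. ((2*h > -11 ==> (forall pos_1. ((!(2*h > -11)) && ((5/4)*h <= 0 ==> pos_1 != 11) && 4*pos_1 <= -15 && 2*h <= -6))) && ((!(2*h > -11)) ==> (((5/4)*h <= 0 ==> pos_2 != 11) && 4*pos_2 <= -15 && 2*h <= -6))))) && ((!(2*h > -11)) ==> (((5/4)*h <= 0 ==> 2*h != 6) && 8*h <= -35 && 2*h <= -6))
Answer: WP = (2*h > -11 ==> (forall pos_2. ((2*h > -11 ==> (forall pos_1. ((!(2*h > -11)) && ((5/4)*h <= 0 ==> pos_1 != 11) && 4*pos_1 <= -15 && 2*h <= -6))) && ((!(2*h > -11)) ==> (((5/4)*h <= 0 ==> pos_2 != 11) && 4*pos_2 <= -15 && 2*h <= -6))))) && ((!(2*h > -11)) ==> (((5/4)*h <= 0 ==> 2*h != 6) && 8*h <= -35 && 2*h <= -6))


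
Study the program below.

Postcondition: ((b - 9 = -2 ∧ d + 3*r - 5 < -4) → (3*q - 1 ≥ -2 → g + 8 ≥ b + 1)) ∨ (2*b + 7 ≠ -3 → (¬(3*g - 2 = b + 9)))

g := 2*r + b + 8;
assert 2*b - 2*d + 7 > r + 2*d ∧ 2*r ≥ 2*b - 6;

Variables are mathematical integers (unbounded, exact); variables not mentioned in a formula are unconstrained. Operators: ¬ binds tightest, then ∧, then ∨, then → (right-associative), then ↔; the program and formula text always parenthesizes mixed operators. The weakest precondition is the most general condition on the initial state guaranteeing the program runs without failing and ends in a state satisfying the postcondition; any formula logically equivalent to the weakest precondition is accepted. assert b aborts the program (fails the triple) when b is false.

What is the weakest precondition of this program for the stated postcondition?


Working backward. After the program, the postcondition ((b - 9 = -2 ∧ d + 3*r - 5 < -4) → (3*q - 1 ≥ -2 → g + 8 ≥ b + 1)) ∨ (2*b + 7 ≠ -3 → (¬(3*g - 2 = b + 9))) must hold; in canonical form it is ((b = 7 ∧ d + 3*r < 1) → (3*q ≥ -1 → g ≥ b - 7)) ∨ (2*b ≠ -10 → (¬(3*g = b + 11))).
Before assert 2*b - 2*d + 7 > r + 2*d ∧ 2*r ≥ 2*b - 6: 2*b > 4*d + r - 7 ∧ 2*r ≥ 2*b - 6 ∧ (((b = 7 ∧ d + 3*r < 1) → (3*q ≥ -1 → g ≥ b - 7)) ∨ (2*b ≠ -10 → (¬(3*g = b + 11))))
Before g := 2*r + b + 8: 2*b > 4*d + r - 7 ∧ 2*r ≥ 2*b - 6 ∧ (((b = 7 ∧ d + 3*r < 1) → (3*q ≥ -1 → 2*r ≥ -15)) ∨ (2*b ≠ -10 → (¬(2*b + 6*r = -13))))
Answer: WP = 2*b > 4*d + r - 7 ∧ 2*r ≥ 2*b - 6 ∧ (((b = 7 ∧ d + 3*r < 1) → (3*q ≥ -1 → 2*r ≥ -15)) ∨ (2*b ≠ -10 → (¬(2*b + 6*r = -13))))


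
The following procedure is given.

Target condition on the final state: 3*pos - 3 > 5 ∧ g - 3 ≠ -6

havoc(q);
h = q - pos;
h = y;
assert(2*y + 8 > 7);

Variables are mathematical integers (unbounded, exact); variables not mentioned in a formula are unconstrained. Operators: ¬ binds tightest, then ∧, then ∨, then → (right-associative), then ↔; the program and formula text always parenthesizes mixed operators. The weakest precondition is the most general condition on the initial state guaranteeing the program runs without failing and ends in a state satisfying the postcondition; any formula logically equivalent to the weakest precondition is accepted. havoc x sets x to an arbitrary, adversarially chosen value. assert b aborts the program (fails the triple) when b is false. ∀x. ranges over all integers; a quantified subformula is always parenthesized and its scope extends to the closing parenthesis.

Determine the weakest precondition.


Working backward. After the program, the postcondition 3*pos - 3 > 5 ∧ g - 3 ≠ -6 must hold; in canonical form it is 3*pos > 8 ∧ g ≠ -3.
Before assert 2*y + 8 > 7: 2*y > -1 ∧ 3*pos > 8 ∧ g ≠ -3
Before h := y: 2*y > -1 ∧ 3*pos > 8 ∧ g ≠ -3
Before h := q - pos: 2*y > -1 ∧ 3*pos > 8 ∧ g ≠ -3
Before havoc q: 2*y > -1 ∧ 3*pos > 8 ∧ g ≠ -3
Answer: WP = 2*y > -1 ∧ 3*pos > 8 ∧ g ≠ -3


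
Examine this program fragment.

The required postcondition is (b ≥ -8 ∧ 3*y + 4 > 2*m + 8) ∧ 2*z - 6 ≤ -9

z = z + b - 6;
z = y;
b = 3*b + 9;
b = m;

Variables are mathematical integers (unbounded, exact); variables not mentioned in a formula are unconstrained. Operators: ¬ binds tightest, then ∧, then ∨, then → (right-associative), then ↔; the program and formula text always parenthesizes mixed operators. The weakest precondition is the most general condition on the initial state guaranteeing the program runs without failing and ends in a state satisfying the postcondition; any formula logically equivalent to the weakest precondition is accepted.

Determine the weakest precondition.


Working backward. After the program, the postcondition (b ≥ -8 ∧ 3*y + 4 > 2*m + 8) ∧ 2*z - 6 ≤ -9 must hold; in canonical form it is b ≥ -8 ∧ 3*y > 2*m + 4 ∧ 2*z ≤ -3.
Before b := m: m ≥ -8 ∧ 3*y > 2*m + 4 ∧ 2*z ≤ -3
Before b := 3*b + 9: m ≥ -8 ∧ 3*y > 2*m + 4 ∧ 2*z ≤ -3
Before z := y: m ≥ -8 ∧ 3*y > 2*m + 4 ∧ 2*y ≤ -3
Before z := z + b - 6: m ≥ -8 ∧ 3*y > 2*m + 4 ∧ 2*y ≤ -3
Answer: WP = m ≥ -8 ∧ 3*y > 2*m + 4 ∧ 2*y ≤ -3


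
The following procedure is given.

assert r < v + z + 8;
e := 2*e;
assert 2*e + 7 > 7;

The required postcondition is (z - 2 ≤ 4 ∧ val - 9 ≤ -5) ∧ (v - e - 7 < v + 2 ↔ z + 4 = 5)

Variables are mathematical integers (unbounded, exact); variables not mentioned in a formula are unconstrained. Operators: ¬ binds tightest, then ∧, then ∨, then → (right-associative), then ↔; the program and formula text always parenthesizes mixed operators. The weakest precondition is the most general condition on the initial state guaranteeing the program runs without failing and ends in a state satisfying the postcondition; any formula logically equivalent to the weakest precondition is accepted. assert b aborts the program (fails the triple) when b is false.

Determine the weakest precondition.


Working backward. After the program, the postcondition (z - 2 ≤ 4 ∧ val - 9 ≤ -5) ∧ (v - e - 7 < v + 2 ↔ z + 4 = 5) must hold; in canonical form it is z ≤ 6 ∧ val ≤ 4 ∧ (e > -9 ↔ z = 1).
Before assert 2*e + 7 > 7: 2*e > 0 ∧ z ≤ 6 ∧ val ≤ 4 ∧ (e > -9 ↔ z = 1)
Before e := 2*e: 4*e > 0 ∧ z ≤ 6 ∧ val ≤ 4 ∧ (2*e > -9 ↔ z = 1)
Before assert r < v + z + 8: r < v + z + 8 ∧ 4*e > 0 ∧ z ≤ 6 ∧ val ≤ 4 ∧ (2*e > -9 ↔ z = 1)
Answer: WP = r < v + z + 8 ∧ 4*e > 0 ∧ z ≤ 6 ∧ val ≤ 4 ∧ (2*e > -9 ↔ z = 1)


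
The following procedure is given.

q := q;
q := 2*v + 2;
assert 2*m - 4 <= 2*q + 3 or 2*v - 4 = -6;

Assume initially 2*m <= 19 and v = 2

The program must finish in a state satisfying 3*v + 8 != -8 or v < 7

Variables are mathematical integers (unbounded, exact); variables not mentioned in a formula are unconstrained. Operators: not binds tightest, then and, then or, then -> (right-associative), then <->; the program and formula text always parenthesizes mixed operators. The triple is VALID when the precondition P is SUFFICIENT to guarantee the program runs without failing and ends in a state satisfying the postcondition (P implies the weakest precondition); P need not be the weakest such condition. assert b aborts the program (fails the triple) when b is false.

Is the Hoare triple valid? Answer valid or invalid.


Working backward. After the program, the postcondition 3*v + 8 != -8 or v < 7 must hold; in canonical form it is 3*v != -16 or v < 7.
Before assert 2*m - 4 <= 2*q + 3 or 2*v - 4 = -6: (2*m <= 2*q + 7 or 2*v = -2) and (3*v != -16 or v < 7)
Before q := 2*v + 2: (2*m <= 4*v + 11 or 2*v = -2) and (3*v != -16 or v < 7)
Before q := q: (2*m <= 4*v + 11 or 2*v = -2) and (3*v != -16 or v < 7)
The weakest precondition is (2*m <= 4*v + 11 or 2*v = -2) and (3*v != -16 or v < 7).
Check whether 2*m <= 19 and v = 2 implies it.
Every state satisfying the precondition satisfies the weakest precondition: the implication holds.
Answer: valid


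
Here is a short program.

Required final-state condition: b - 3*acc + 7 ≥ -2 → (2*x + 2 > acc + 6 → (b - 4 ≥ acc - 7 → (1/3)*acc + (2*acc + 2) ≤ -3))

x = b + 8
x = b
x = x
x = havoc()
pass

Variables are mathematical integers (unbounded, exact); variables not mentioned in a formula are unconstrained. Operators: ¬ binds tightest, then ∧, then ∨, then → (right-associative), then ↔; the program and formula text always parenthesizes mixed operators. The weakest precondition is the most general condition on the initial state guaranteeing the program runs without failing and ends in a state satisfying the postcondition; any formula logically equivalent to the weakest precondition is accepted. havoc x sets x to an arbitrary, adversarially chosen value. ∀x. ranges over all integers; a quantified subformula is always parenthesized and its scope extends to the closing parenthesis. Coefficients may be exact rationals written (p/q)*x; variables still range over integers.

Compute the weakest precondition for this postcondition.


Working backward. After the program, the postcondition b - 3*acc + 7 ≥ -2 → (2*x + 2 > acc + 6 → (b - 4 ≥ acc - 7 → (1/3)*acc + (2*acc + 2) ≤ -3)) must hold; in canonical form it is b ≥ 3*acc - 9 → (2*x > acc + 4 → (b ≥ acc - 3 → (7/3)*acc ≤ -5)).
Before skip: b ≥ 3*acc - 9 → (2*x > acc + 4 → (b ≥ acc - 3 → (7/3)*acc ≤ -5))
Before havoc x: ∀x_1. (b ≥ 3*acc - 9 → (2*x_1 > acc + 4 → (b ≥ acc - 3 → (7/3)*acc ≤ -5)))
Before x := x: ∀x_1. (b ≥ 3*acc - 9 → (2*x_1 > acc + 4 → (b ≥ acc - 3 → (7/3)*acc ≤ -5)))
Before x := b: ∀x_1. (b ≥ 3*acc - 9 → (2*x_1 > acc + 4 → (b ≥ acc - 3 → (7/3)*acc ≤ -5)))
Before x := b + 8: ∀x_1. (b ≥ 3*acc - 9 → (2*x_1 > acc + 4 → (b ≥ acc - 3 → (7/3)*acc ≤ -5)))
Answer: WP = ∀x_1. (b ≥ 3*acc - 9 → (2*x_1 > acc + 4 → (b ≥ acc - 3 → (7/3)*acc ≤ -5)))


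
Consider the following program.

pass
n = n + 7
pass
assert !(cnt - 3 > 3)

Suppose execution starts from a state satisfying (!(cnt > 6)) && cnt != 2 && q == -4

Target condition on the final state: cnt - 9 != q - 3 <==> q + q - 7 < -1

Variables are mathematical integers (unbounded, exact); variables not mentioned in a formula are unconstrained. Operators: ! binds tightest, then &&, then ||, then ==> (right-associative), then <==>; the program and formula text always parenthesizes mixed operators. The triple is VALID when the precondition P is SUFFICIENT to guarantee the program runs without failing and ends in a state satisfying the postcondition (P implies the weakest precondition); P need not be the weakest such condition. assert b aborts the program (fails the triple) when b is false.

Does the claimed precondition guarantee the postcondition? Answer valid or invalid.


Working backward. After the program, the postcondition cnt - 9 != q - 3 <==> q + q - 7 < -1 must hold; in canonical form it is cnt != q + 6 <==> 2*q < 6.
Before assert !(cnt - 3 > 3): (!(cnt > 6)) && (cnt != q + 6 <==> 2*q < 6)
Before skip: (!(cnt > 6)) && (cnt != q + 6 <==> 2*q < 6)
Before n := n + 7: (!(cnt > 6)) && (cnt != q + 6 <==> 2*q < 6)
Before skip: (!(cnt > 6)) && (cnt != q + 6 <==> 2*q < 6)
The weakest precondition is (!(cnt > 6)) && (cnt != q + 6 <==> 2*q < 6).
Check whether (!(cnt > 6)) && cnt != 2 && q == -4 implies it.
Every state satisfying the precondition satisfies the weakest precondition: the implication holds.
Answer: valid


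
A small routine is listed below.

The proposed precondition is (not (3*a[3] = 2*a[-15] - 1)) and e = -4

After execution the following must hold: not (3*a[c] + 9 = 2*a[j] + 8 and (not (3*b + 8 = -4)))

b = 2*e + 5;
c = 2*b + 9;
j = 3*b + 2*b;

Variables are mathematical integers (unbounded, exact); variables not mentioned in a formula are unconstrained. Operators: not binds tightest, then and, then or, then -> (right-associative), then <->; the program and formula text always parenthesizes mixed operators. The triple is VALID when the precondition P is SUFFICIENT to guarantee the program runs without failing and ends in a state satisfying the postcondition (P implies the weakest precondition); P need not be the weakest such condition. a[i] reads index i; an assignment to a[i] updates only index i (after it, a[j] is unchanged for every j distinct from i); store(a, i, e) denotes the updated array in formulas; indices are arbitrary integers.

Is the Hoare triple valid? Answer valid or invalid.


Working backward. After the program, the postcondition not (3*a[c] + 9 = 2*a[j] + 8 and (not (3*b + 8 = -4))) must hold; in canonical form it is not (3*a[c] = 2*a[j] - 1 and (not (3*b = -12))).
Before j := 3*b + 2*b: not (3*a[c] = 2*a[5*b] - 1 and (not (3*b = -12)))
Before c := 2*b + 9: not (3*a[2*b + 9] = 2*a[5*b] - 1 and (not (3*b = -12)))
Before b := 2*e + 5: not (3*a[4*e + 19] = 2*a[10*e + 25] - 1 and (not (6*e = -27)))
The weakest precondition is not (3*a[4*e + 19] = 2*a[10*e + 25] - 1 and (not (6*e = -27))).
Check whether (not (3*a[3] = 2*a[-15] - 1)) and e = -4 implies it.
Every state satisfying the precondition satisfies the weakest precondition: the implication holds.
Answer: valid


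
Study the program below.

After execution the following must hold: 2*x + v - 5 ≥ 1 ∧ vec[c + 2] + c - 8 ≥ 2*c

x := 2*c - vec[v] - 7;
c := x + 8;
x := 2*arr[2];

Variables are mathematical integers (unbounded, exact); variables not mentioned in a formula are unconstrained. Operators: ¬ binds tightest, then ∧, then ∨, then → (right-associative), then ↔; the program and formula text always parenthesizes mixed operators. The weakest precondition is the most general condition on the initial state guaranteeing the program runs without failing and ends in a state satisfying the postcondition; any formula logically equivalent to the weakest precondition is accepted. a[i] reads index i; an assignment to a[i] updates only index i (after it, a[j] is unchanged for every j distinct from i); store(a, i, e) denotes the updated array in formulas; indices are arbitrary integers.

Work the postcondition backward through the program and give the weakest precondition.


Working backward. After the program, the postcondition 2*x + v - 5 ≥ 1 ∧ vec[c + 2] + c - 8 ≥ 2*c must hold; in canonical form it is v + 2*x ≥ 6 ∧ vec[c + 2] ≥ c + 8.
Before x := 2*arr[2]: 4*arr[2] + v ≥ 6 ∧ vec[c + 2] ≥ c + 8
Before c := x + 8: 4*arr[2] + v ≥ 6 ∧ vec[x + 10] ≥ x + 16
Before x := 2*c - vec[v] - 7: 4*arr[2] + v ≥ 6 ∧ vec[-vec[v] + 2*c + 3] + vec[v] ≥ 2*c + 9
Answer: WP = 4*arr[2] + v ≥ 6 ∧ vec[-vec[v] + 2*c + 3] + vec[v] ≥ 2*c + 9


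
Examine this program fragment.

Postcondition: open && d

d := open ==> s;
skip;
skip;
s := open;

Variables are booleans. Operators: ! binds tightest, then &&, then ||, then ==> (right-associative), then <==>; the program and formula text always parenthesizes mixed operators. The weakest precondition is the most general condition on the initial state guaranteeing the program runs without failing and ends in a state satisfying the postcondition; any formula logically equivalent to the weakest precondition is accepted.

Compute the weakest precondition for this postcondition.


Working backward. After the program, open && d must hold.
Before s := open: open && d
Before skip: open && d
Before skip: open && d
Before d := open ==> s: open && (open ==> s)
Answer: WP = open && (open ==> s)


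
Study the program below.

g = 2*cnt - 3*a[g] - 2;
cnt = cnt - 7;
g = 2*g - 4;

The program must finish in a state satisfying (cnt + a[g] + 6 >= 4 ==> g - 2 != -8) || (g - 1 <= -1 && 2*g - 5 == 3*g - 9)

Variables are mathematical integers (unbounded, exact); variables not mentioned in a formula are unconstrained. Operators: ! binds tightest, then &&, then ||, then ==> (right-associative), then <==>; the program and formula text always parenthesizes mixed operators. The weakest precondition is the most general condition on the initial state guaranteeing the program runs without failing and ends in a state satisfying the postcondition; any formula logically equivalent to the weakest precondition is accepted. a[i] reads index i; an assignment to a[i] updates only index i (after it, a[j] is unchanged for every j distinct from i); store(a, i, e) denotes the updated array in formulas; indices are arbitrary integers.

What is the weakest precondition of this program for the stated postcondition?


Working backward. After the program, the postcondition (cnt + a[g] + 6 >= 4 ==> g - 2 != -8) || (g - 1 <= -1 && 2*g - 5 == 3*g - 9) must hold; in canonical form it is (a[g] + cnt >= -2 ==> g != -6) || (g <= 0 && g == 4).
Before g := 2*g - 4: (a[2*g - 4] + cnt >= -2 ==> 2*g != -2) || (2*g <= 4 && 2*g == 8)
Before cnt := cnt - 7: (a[2*g - 4] + cnt >= 5 ==> 2*g != -2) || (2*g <= 4 && 2*g == 8)
Before g := 2*cnt - 3*a[g] - 2: (a[-6*a[g] + 4*cnt - 8] + cnt >= 5 ==> 4*cnt != 6*a[g] + 2) || (4*cnt <= 6*a[g] + 8 && 4*cnt == 6*a[g] + 12)
Answer: WP = (a[-6*a[g] + 4*cnt - 8] + cnt >= 5 ==> 4*cnt != 6*a[g] + 2) || (4*cnt <= 6*a[g] + 8 && 4*cnt == 6*a[g] + 12)


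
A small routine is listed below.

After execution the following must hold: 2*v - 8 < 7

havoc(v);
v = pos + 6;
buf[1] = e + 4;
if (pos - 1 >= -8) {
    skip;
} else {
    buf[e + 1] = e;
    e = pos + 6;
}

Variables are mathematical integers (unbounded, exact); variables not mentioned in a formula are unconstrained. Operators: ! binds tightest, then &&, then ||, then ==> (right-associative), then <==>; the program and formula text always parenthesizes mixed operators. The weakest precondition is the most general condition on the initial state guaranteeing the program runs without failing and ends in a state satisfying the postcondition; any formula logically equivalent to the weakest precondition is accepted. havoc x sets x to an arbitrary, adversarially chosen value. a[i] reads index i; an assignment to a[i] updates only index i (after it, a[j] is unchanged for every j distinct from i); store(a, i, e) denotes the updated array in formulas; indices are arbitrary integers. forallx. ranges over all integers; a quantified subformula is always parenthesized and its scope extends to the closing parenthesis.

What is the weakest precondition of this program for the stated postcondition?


Working backward. After the program, the postcondition 2*v - 8 < 7 must hold; in canonical form it is 2*v < 15.
Then branch requires 2*v < 15; else branch requires 2*v < 15.
Before the if: (pos >= -7 ==> 2*v < 15) && ((!(pos >= -7)) ==> 2*v < 15)
Before buf[1] := e + 4: (pos >= -7 ==> 2*v < 15) && ((!(pos >= -7)) ==> 2*v < 15)
Before v := pos + 6: (pos >= -7 ==> 2*pos < 3) && ((!(pos >= -7)) ==> 2*pos < 3)
Before havoc v: (pos >= -7 ==> 2*pos < 3) && ((!(pos >= -7)) ==> 2*pos < 3)
Answer: WP = (pos >= -7 ==> 2*pos < 3) && ((!(pos >= -7)) ==> 2*pos < 3)


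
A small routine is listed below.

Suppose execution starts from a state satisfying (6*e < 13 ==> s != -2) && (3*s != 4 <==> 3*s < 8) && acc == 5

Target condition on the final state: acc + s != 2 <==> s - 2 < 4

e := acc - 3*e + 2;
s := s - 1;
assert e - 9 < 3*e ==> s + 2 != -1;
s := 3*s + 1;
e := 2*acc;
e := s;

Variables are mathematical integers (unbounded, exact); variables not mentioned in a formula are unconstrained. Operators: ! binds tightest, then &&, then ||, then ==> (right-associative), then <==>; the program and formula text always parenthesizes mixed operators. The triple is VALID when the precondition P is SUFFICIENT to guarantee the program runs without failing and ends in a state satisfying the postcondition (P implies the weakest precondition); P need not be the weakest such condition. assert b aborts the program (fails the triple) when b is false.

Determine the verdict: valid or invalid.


Working backward. After the program, the postcondition acc + s != 2 <==> s - 2 < 4 must hold; in canonical form it is acc + s != 2 <==> s < 6.
Before e := s: acc + s != 2 <==> s < 6
Before e := 2*acc: acc + s != 2 <==> s < 6
Before s := 3*s + 1: acc + 3*s != 1 <==> 3*s < 5
Before assert e - 9 < 3*e ==> s + 2 != -1: (2*e > -9 ==> s != -3) && (acc + 3*s != 1 <==> 3*s < 5)
Before s := s - 1: (2*e > -9 ==> s != -2) && (acc + 3*s != 4 <==> 3*s < 8)
Before e := acc - 3*e + 2: (2*acc > 6*e - 13 ==> s != -2) && (acc + 3*s != 4 <==> 3*s < 8)
The weakest precondition is (2*acc > 6*e - 13 ==> s != -2) && (acc + 3*s != 4 <==> 3*s < 8).
Check whether (6*e < 13 ==> s != -2) && (3*s != 4 <==> 3*s < 8) && acc == 5 implies it.
Countermodel: at the initial state acc = 5, e = 3, s = -2, the precondition holds but the weakest precondition fails.
Answer: invalid


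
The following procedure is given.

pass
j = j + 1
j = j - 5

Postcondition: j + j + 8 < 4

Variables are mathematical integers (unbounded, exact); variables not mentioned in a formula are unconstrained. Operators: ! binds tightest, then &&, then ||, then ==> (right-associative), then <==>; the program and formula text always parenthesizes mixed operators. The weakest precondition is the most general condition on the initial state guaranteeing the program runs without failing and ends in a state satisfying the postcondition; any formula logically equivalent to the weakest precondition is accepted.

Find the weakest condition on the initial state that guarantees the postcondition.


Working backward. After the program, the postcondition j + j + 8 < 4 must hold; in canonical form it is 2*j < -4.
Before j := j - 5: 2*j < 6
Before j := j + 1: 2*j < 4
Before skip: 2*j < 4
Answer: WP = 2*j < 4


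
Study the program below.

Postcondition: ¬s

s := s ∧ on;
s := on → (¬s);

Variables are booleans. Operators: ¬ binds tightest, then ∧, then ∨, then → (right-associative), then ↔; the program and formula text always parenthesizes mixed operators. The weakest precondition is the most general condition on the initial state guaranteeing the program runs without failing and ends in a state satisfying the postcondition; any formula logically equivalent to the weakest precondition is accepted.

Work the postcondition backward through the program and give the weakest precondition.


Working backward. After the program, ¬s must hold.
Before s := on → (¬s): ¬(on → (¬s))
Before s := s ∧ on: ¬(on → (¬(s ∧ on)))
Answer: WP = ¬(on → (¬(s ∧ on)))


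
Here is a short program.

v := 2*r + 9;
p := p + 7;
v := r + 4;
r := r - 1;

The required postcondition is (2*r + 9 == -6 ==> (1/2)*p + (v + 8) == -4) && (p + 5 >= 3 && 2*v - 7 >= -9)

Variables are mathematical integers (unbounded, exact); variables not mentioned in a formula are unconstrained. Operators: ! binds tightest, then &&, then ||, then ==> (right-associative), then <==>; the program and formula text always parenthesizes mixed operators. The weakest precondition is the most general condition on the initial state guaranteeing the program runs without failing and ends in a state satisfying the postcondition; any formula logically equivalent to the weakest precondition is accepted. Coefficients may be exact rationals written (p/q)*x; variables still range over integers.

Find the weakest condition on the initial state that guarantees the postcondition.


Working backward. After the program, the postcondition (2*r + 9 == -6 ==> (1/2)*p + (v + 8) == -4) && (p + 5 >= 3 && 2*v - 7 >= -9) must hold; in canonical form it is (2*r == -15 ==> (1/2)*p + v == -12) && p >= -2 && 2*v >= -2.
Before r := r - 1: (2*r == -13 ==> (1/2)*p + v == -12) && p >= -2 && 2*v >= -2
Before v := r + 4: (2*r == -13 ==> (1/2)*p + r == -16) && p >= -2 && 2*r >= -10
Before p := p + 7: (2*r == -13 ==> (1/2)*p + r == -39/2) && p >= -9 && 2*r >= -10
Before v := 2*r + 9: (2*r == -13 ==> (1/2)*p + r == -39/2) && p >= -9 && 2*r >= -10
Answer: WP = (2*r == -13 ==> (1/2)*p + r == -39/2) && p >= -9 && 2*r >= -10


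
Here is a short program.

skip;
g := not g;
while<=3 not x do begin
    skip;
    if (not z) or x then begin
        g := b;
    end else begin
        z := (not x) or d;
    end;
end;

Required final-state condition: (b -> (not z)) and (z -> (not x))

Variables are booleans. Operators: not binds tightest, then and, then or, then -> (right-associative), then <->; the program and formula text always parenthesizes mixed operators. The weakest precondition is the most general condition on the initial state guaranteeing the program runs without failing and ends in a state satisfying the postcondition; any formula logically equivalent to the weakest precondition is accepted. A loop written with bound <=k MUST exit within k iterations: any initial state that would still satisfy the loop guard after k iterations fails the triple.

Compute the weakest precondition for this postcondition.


Working backward. After the program, (b -> (not z)) and (z -> (not x)) must hold.
Before the loop (bound <=3), unroll the exhaustion recursion (WP_0 = exit-now case; WP_j = one more guarded iteration, up to j = 3):
  WP_0: x and (b -> (not z)) and (z -> (not x))
  WP_1: ((not x) -> ((((not z) or x) -> (x and (b -> (not z)) and (z -> (not x)))) and ((not ((not z) or x)) -> (x and (b -> (not ((not x) or d))) and (((not x) or d) -> (not x)))))) and (x -> ((b -> (not z)) and (z -> (not x))))
  WP_2: ((not x) -> ((((not z) or x) -> (((not x) -> ((((not z) or x) -> (x and (b -> (not z)) and (z -> (not x)))) and ((not ((not z) or x)) -> (x and (b -> (not ((not x) or d))) and (((not x) or d) -> (not x)))))) and (x -> ((b -> (not z)) and (z -> (not x)))))) and ((not ((not z) or x)) -> (((not x) -> ((((not ((not x) or d)) or x) -> (x and (b -> (not ((not x) or d))) and (((not x) or d) -> (not x)))) and ((not ((not ((not x) or d)) or x)) -> (x and (b -> (not ((not x) or d))) and (((not x) or d) -> (not x)))))) and (x -> ((b -> (not ((not x) or d))) and (((not x) or d) -> (not x)))))))) and (x -> ((b -> (not z)) and (z -> (not x))))
  WP_3: ((not x) -> ((((not z) or x) -> (((not x) -> ((((not z) or x) -> (((not x) -> ((((not z) or x) -> (x and (b -> (not z)) and (z -> (not x)))) and ((not ((not z) or x)) -> (x and (b -> (not ((not x) or d))) and (((not x) or d) -> (not x)))))) and (x -> ((b -> (not z)) and (z -> (not x)))))) and ((not ((not z) or x)) -> (((not x) -> ((((not ((not x) or d)) or x) -> (x and (b -> (not ((not x) or d))) and (((not x) or d) -> (not x)))) and ((not ((not ((not x) or d)) or x)) -> (x and (b -> (not ((not x) or d))) and (((not x) or d) -> (not x)))))) and (x -> ((b -> (not ((not x) or d))) and (((not x) or d) -> (not x)))))))) and (x -> ((b -> (not z)) and (z -> (not x)))))) and ((not ((not z) or x)) -> (((not x) -> ((((not ((not x) or d)) or x) -> (((not x) -> ((((not ((not x) or d)) or x) -> (x and (b -> (not ((not x) or d))) and (((not x) or d) -> (not x)))) and ((not ((not ((not x) or d)) or x)) -> (x and (b -> (not ((not x) or d))) and (((not x) or d) -> (not x)))))) and (x -> ((b -> (not ((not x) or d))) and (((not x) or d) -> (not x)))))) and ((not ((not ((not x) or d)) or x)) -> (((not x) -> ((((not ((not x) or d)) or x) -> (x and (b -> (not ((not x) or d))) and (((not x) or d) -> (not x)))) and ((not ((not ((not x) or d)) or x)) -> (x and (b -> (not ((not x) or d))) and (((not x) or d) -> (not x)))))) and (x -> ((b -> (not ((not x) or d))) and (((not x) or d) -> (not x)))))))) and (x -> ((b -> (not ((not x) or d))) and (((not x) or d) -> (not x)))))))) and (x -> ((b -> (not z)) and (z -> (not x))))
So before the loop: ((not x) -> ((((not z) or x) -> (((not x) -> ((((not z) or x) -> (((not x) -> ((((not z) or x) -> (x and (b -> (not z)) and (z -> (not x)))) and ((not ((not z) or x)) -> (x and (b -> (not ((not x) or d))) and (((not x) or d) -> (not x)))))) and (x -> ((b -> (not z)) and (z -> (not x)))))) and ((not ((not z) or x)) -> (((not x) -> ((((not ((not x) or d)) or x) -> (x and (b -> (not ((not x) or d))) and (((not x) or d) -> (not x)))) and ((not ((not ((not x) or d)) or x)) -> (x and (b -> (not ((not x) or d))) and (((not x) or d) -> (not x)))))) and (x -> ((b -> (not ((not x) or d))) and (((not x) or d) -> (not x)))))))) and (x -> ((b -> (not z)) and (z -> (not x)))))) and ((not ((not z) or x)) -> (((not x) -> ((((not ((not x) or d)) or x) -> (((not x) -> ((((not ((not x) or d)) or x) -> (x and (b -> (not ((not x) or d))) and (((not x) or d) -> (not x)))) and ((not ((not ((not x) or d)) or x)) -> (x and (b -> (not ((not x) or d))) and (((not x) or d) -> (not x)))))) and (x -> ((b -> (not ((not x) or d))) and (((not x) or d) -> (not x)))))) and ((not ((not ((not x) or d)) or x)) -> (((not x) -> ((((not ((not x) or d)) or x) -> (x and (b -> (not ((not x) or d))) and (((not x) or d) -> (not x)))) and ((not ((not ((not x) or d)) or x)) -> (x and (b -> (not ((not x) or d))) and (((not x) or d) -> (not x)))))) and (x -> ((b -> (not ((not x) or d))) and (((not x) or d) -> (not x)))))))) and (x -> ((b -> (not ((not x) or d))) and (((not x) or d) -> (not x)))))))) and (x -> ((b -> (not z)) and (z -> (not x))))
Before g := not g: ((not x) -> ((((not z) or x) -> (((not x) -> ((((not z) or x) -> (((not x) -> ((((not z) or x) -> (x and (b -> (not z)) and (z -> (not x)))) and ((not ((not z) or x)) -> (x and (b -> (not ((not x) or d))) and (((not x) or d) -> (not x)))))) and (x -> ((b -> (not z)) and (z -> (not x)))))) and ((not ((not z) or x)) -> (((not x) -> ((((not ((not x) or d)) or x) -> (x and (b -> (not ((not x) or d))) and (((not x) or d) -> (not x)))) and ((not ((not ((not x) or d)) or x)) -> (x and (b -> (not ((not x) or d))) and (((not x) or d) -> (not x)))))) and (x -> ((b -> (not ((not x) or d))) and (((not x) or d) -> (not x)))))))) and (x -> ((b -> (not z)) and (z -> (not x)))))) and ((not ((not z) or x)) -> (((not x) -> ((((not ((not x) or d)) or x) -> (((not x) -> ((((not ((not x) or d)) or x) -> (x and (b -> (not ((not x) or d))) and (((not x) or d) -> (not x)))) and ((not ((not ((not x) or d)) or x)) -> (x and (b -> (not ((not x) or d))) and (((not x) or d) -> (not x)))))) and (x -> ((b -> (not ((not x) or d))) and (((not x) or d) -> (not x)))))) and ((not ((not ((not x) or d)) or x)) -> (((not x) -> ((((not ((not x) or d)) or x) -> (x and (b -> (not ((not x) or d))) and (((not x) or d) -> (not x)))) and ((not ((not ((not x) or d)) or x)) -> (x and (b -> (not ((not x) or d))) and (((not x) or d) -> (not x)))))) and (x -> ((b -> (not ((not x) or d))) and (((not x) or d) -> (not x)))))))) and (x -> ((b -> (not ((not x) or d))) and (((not x) or d) -> (not x)))))))) and (x -> ((b -> (not z)) and (z -> (not x))))
Before skip: ((not x) -> ((((not z) or x) -> (((not x) -> ((((not z) or x) -> (((not x) -> ((((not z) or x) -> (x and (b -> (not z)) and (z -> (not x)))) and ((not ((not z) or x)) -> (x and (b -> (not ((not x) or d))) and (((not x) or d) -> (not x)))))) and (x -> ((b -> (not z)) and (z -> (not x)))))) and ((not ((not z) or x)) -> (((not x) -> ((((not ((not x) or d)) or x) -> (x and (b -> (not ((not x) or d))) and (((not x) or d) -> (not x)))) and ((not ((not ((not x) or d)) or x)) -> (x and (b -> (not ((not x) or d))) and (((not x) or d) -> (not x)))))) and (x -> ((b -> (not ((not x) or d))) and (((not x) or d) -> (not x)))))))) and (x -> ((b -> (not z)) and (z -> (not x)))))) and ((not ((not z) or x)) -> (((not x) -> ((((not ((not x) or d)) or x) -> (((not x) -> ((((not ((not x) or d)) or x) -> (x and (b -> (not ((not x) or d))) and (((not x) or d) -> (not x)))) and ((not ((not ((not x) or d)) or x)) -> (x and (b -> (not ((not x) or d))) and (((not x) or d) -> (not x)))))) and (x -> ((b -> (not ((not x) or d))) and (((not x) or d) -> (not x)))))) and ((not ((not ((not x) or d)) or x)) -> (((not x) -> ((((not ((not x) or d)) or x) -> (x and (b -> (not ((not x) or d))) and (((not x) or d) -> (not x)))) and ((not ((not ((not x) or d)) or x)) -> (x and (b -> (not ((not x) or d))) and (((not x) or d) -> (not x)))))) and (x -> ((b -> (not ((not x) or d))) and (((not x) or d) -> (not x)))))))) and (x -> ((b -> (not ((not x) or d))) and (((not x) or d) -> (not x)))))))) and (x -> ((b -> (not z)) and (z -> (not x))))
Answer: WP = ((not x) -> ((((not z) or x) -> (((not x) -> ((((not z) or x) -> (((not x) -> ((((not z) or x) -> (x and (b -> (not z)) and (z -> (not x)))) and ((not ((not z) or x)) -> (x and (b -> (not ((not x) or d))) and (((not x) or d) -> (not x)))))) and (x -> ((b -> (not z)) and (z -> (not x)))))) and ((not ((not z) or x)) -> (((not x) -> ((((not ((not x) or d)) or x) -> (x and (b -> (not ((not x) or d))) and (((not x) or d) -> (not x)))) and ((not ((not ((not x) or d)) or x)) -> (x and (b -> (not ((not x) or d))) and (((not x) or d) -> (not x)))))) and (x -> ((b -> (not ((not x) or d))) and (((not x) or d) -> (not x)))))))) and (x -> ((b -> (not z)) and (z -> (not x)))))) and ((not ((not z) or x)) -> (((not x) -> ((((not ((not x) or d)) or x) -> (((not x) -> ((((not ((not x) or d)) or x) -> (x and (b -> (not ((not x) or d))) and (((not x) or d) -> (not x)))) and ((not ((not ((not x) or d)) or x)) -> (x and (b -> (not ((not x) or d))) and (((not x) or d) -> (not x)))))) and (x -> ((b -> (not ((not x) or d))) and (((not x) or d) -> (not x)))))) and ((not ((not ((not x) or d)) or x)) -> (((not x) -> ((((not ((not x) or d)) or x) -> (x and (b -> (not ((not x) or d))) and (((not x) or d) -> (not x)))) and ((not ((not ((not x) or d)) or x)) -> (x and (b -> (not ((not x) or d))) and (((not x) or d) -> (not x)))))) and (x -> ((b -> (not ((not x) or d))) and (((not x) or d) -> (not x)))))))) and (x -> ((b -> (not ((not x) or d))) and (((not x) or d) -> (not x)))))))) and (x -> ((b -> (not z)) and (z -> (not x))))


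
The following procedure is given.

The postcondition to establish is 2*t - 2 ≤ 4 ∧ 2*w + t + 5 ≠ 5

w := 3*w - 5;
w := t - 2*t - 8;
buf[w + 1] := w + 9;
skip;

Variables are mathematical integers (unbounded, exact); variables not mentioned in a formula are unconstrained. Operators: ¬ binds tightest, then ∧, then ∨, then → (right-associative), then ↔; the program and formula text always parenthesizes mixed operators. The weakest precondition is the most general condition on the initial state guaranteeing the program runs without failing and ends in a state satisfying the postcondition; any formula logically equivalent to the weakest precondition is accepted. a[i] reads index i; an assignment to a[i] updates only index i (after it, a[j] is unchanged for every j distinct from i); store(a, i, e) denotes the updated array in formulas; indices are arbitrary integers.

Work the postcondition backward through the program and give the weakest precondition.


Working backward. After the program, the postcondition 2*t - 2 ≤ 4 ∧ 2*w + t + 5 ≠ 5 must hold; in canonical form it is 2*t ≤ 6 ∧ t + 2*w ≠ 0.
Before skip: 2*t ≤ 6 ∧ t + 2*w ≠ 0
Before buf[w + 1] := w + 9: 2*t ≤ 6 ∧ t + 2*w ≠ 0
Before w := t - 2*t - 8: 2*t ≤ 6 ∧ t ≠ -16
Before w := 3*w - 5: 2*t ≤ 6 ∧ t ≠ -16
Answer: WP = 2*t ≤ 6 ∧ t ≠ -16


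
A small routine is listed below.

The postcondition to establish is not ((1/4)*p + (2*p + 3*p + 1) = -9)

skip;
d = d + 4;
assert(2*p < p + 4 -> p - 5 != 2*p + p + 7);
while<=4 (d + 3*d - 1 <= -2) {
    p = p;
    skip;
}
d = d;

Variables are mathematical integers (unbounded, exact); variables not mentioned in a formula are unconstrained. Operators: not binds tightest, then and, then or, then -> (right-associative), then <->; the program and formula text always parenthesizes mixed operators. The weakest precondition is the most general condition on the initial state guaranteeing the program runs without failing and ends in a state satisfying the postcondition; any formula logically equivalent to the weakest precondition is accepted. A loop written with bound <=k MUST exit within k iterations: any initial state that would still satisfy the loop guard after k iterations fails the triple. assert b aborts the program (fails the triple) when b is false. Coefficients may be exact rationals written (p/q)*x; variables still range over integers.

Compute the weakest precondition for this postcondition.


Working backward. After the program, the postcondition not ((1/4)*p + (2*p + 3*p + 1) = -9) must hold; in canonical form it is not ((21/4)*p = -10).
Before d := d: not ((21/4)*p = -10)
Before the loop (bound <=4), unroll the exhaustion recursion (WP_0 = exit-now case; WP_j = one more guarded iteration, up to j = 4):
  WP_0: (not (4*d <= -1)) and (not ((21/4)*p = -10))
  WP_1: (4*d <= -1 -> ((not (4*d <= -1)) and (not ((21/4)*p = -10)))) and ((not (4*d <= -1)) -> (not ((21/4)*p = -10)))
  WP_2: (4*d <= -1 -> ((4*d <= -1 -> ((not (4*d <= -1)) and (not ((21/4)*p = -10)))) and ((not (4*d <= -1)) -> (not ((21/4)*p = -10))))) and ((not (4*d <= -1)) -> (not ((21/4)*p = -10)))
  WP_3: (4*d <= -1 -> ((4*d <= -1 -> ((4*d <= -1 -> ((not (4*d <= -1)) and (not ((21/4)*p = -10)))) and ((not (4*d <= -1)) -> (not ((21/4)*p = -10))))) and ((not (4*d <= -1)) -> (not ((21/4)*p = -10))))) and ((not (4*d <= -1)) -> (not ((21/4)*p = -10)))
  WP_4: (4*d <= -1 -> ((4*d <= -1 -> ((4*d <= -1 -> ((4*d <= -1 -> ((not (4*d <= -1)) and (not ((21/4)*p = -10)))) and ((not (4*d <= -1)) -> (not ((21/4)*p = -10))))) and ((not (4*d <= -1)) -> (not ((21/4)*p = -10))))) and ((not (4*d <= -1)) -> (not ((21/4)*p = -10))))) and ((not (4*d <= -1)) -> (not ((21/4)*p = -10)))
So before the loop: (4*d <= -1 -> ((4*d <= -1 -> ((4*d <= -1 -> ((4*d <= -1 -> ((not (4*d <= -1)) and (not ((21/4)*p = -10)))) and ((not (4*d <= -1)) -> (not ((21/4)*p = -10))))) and ((not (4*d <= -1)) -> (not ((21/4)*p = -10))))) and ((not (4*d <= -1)) -> (not ((21/4)*p = -10))))) and ((not (4*d <= -1)) -> (not ((21/4)*p = -10)))
Before assert 2*p < p + 4 -> p - 5 != 2*p + p + 7: (p < 4 -> 2*p != -12) and (4*d <= -1 -> ((4*d <= -1 -> ((4*d <= -1 -> ((4*d <= -1 -> ((not (4*d <= -1)) and (not ((21/4)*p = -10)))) and ((not (4*d <= -1)) -> (not ((21/4)*p = -10))))) and ((not (4*d <= -1)) -> (not ((21/4)*p = -10))))) and ((not (4*d <= -1)) -> (not ((21/4)*p = -10))))) and ((not (4*d <= -1)) -> (not ((21/4)*p = -10)))
Before d := d + 4: (p < 4 -> 2*p != -12) and (4*d <= -17 -> ((4*d <= -17 -> ((4*d <= -17 -> ((4*d <= -17 -> ((not (4*d <= -17)) and (not ((21/4)*p = -10)))) and ((not (4*d <= -17)) -> (not ((21/4)*p = -10))))) and ((not (4*d <= -17)) -> (not ((21/4)*p = -10))))) and ((not (4*d <= -17)) -> (not ((21/4)*p = -10))))) and ((not (4*d <= -17)) -> (not ((21/4)*p = -10)))
Before skip: (p < 4 -> 2*p != -12) and (4*d <= -17 -> ((4*d <= -17 -> ((4*d <= -17 -> ((4*d <= -17 -> ((not (4*d <= -17)) and (not ((21/4)*p = -10)))) and ((not (4*d <= -17)) -> (not ((21/4)*p = -10))))) and ((not (4*d <= -17)) -> (not ((21/4)*p = -10))))) and ((not (4*d <= -17)) -> (not ((21/4)*p = -10))))) and ((not (4*d <= -17)) -> (not ((21/4)*p = -10)))
Answer: WP = (p < 4 -> 2*p != -12) and (4*d <= -17 -> ((4*d <= -17 -> ((4*d <= -17 -> ((4*d <= -17 -> ((not (4*d <= -17)) and (not ((21/4)*p = -10)))) and ((not (4*d <= -17)) -> (not ((21/4)*p = -10))))) and ((not (4*d <= -17)) -> (not ((21/4)*p = -10))))) and ((not (4*d <= -17)) -> (not ((21/4)*p = -10))))) and ((not (4*d <= -17)) -> (not ((21/4)*p = -10)))
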